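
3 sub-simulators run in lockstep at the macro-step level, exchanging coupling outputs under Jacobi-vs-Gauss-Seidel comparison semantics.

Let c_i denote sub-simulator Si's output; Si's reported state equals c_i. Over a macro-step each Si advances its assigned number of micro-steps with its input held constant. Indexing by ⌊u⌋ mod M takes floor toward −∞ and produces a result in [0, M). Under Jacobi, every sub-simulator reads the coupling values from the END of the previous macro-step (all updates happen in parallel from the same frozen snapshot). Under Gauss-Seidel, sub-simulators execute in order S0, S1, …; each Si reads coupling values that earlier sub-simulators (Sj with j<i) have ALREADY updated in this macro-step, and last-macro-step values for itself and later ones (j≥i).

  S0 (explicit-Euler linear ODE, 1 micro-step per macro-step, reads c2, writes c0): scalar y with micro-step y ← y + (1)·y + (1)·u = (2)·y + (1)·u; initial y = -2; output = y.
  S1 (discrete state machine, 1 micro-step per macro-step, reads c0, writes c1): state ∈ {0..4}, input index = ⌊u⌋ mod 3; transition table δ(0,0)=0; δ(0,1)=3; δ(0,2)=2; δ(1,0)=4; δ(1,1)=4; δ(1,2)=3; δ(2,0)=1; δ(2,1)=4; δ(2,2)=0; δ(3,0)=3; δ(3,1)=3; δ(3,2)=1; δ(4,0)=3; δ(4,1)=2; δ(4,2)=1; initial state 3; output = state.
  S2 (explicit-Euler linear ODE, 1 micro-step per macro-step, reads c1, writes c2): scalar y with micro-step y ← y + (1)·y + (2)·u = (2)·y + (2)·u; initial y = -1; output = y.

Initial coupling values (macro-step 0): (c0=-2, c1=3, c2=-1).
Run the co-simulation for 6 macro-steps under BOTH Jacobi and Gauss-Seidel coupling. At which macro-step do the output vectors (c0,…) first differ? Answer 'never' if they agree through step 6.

[Jacobi] macro 1: S0 reads c2=-1 → after 1×micro: -5; S1 reads c0=-2 → after 1×micro: 3; S2 reads c1=3 → after 1×micro: 4 ⇒ (c0=-5, c1=3, c2=4)
[Jacobi] macro 2: S0 reads c2=4 → after 1×micro: -6; S1 reads c0=-5 → after 1×micro: 3; S2 reads c1=3 → after 1×micro: 14 ⇒ (c0=-6, c1=3, c2=14)
[Jacobi] macro 3: S0 reads c2=14 → after 1×micro: 2; S1 reads c0=-6 → after 1×micro: 3; S2 reads c1=3 → after 1×micro: 34 ⇒ (c0=2, c1=3, c2=34)
[Jacobi] macro 4: S0 reads c2=34 → after 1×micro: 38; S1 reads c0=2 → after 1×micro: 1; S2 reads c1=3 → after 1×micro: 74 ⇒ (c0=38, c1=1, c2=74)
[Jacobi] macro 5: S0 reads c2=74 → after 1×micro: 150; S1 reads c0=38 → after 1×micro: 3; S2 reads c1=1 → after 1×micro: 150 ⇒ (c0=150, c1=3, c2=150)
[Jacobi] macro 6: S0 reads c2=150 → after 1×micro: 450; S1 reads c0=150 → after 1×micro: 3; S2 reads c1=3 → after 1×micro: 306 ⇒ (c0=450, c1=3, c2=306)
[Gauss-Seidel] macro 1: S0 reads c2=-1 → after 1×micro: -5; S1 reads c0=-5 → after 1×micro: 3; S2 reads c1=3 → after 1×micro: 4 ⇒ (c0=-5, c1=3, c2=4)
[Gauss-Seidel] macro 2: S0 reads c2=4 → after 1×micro: -6; S1 reads c0=-6 → after 1×micro: 3; S2 reads c1=3 → after 1×micro: 14 ⇒ (c0=-6, c1=3, c2=14)
[Gauss-Seidel] macro 3: S0 reads c2=14 → after 1×micro: 2; S1 reads c0=2 → after 1×micro: 1; S2 reads c1=1 → after 1×micro: 30 ⇒ (c0=2, c1=1, c2=30)
[Gauss-Seidel] macro 4: S0 reads c2=30 → after 1×micro: 34; S1 reads c0=34 → after 1×micro: 4; S2 reads c1=4 → after 1×micro: 68 ⇒ (c0=34, c1=4, c2=68)
[Gauss-Seidel] macro 5: S0 reads c2=68 → after 1×micro: 136; S1 reads c0=136 → after 1×micro: 2; S2 reads c1=2 → after 1×micro: 140 ⇒ (c0=136, c1=2, c2=140)
[Gauss-Seidel] macro 6: S0 reads c2=140 → after 1×micro: 412; S1 reads c0=412 → after 1×micro: 4; S2 reads c1=4 → after 1×micro: 288 ⇒ (c0=412, c1=4, c2=288)

first divergence at macro-step: 3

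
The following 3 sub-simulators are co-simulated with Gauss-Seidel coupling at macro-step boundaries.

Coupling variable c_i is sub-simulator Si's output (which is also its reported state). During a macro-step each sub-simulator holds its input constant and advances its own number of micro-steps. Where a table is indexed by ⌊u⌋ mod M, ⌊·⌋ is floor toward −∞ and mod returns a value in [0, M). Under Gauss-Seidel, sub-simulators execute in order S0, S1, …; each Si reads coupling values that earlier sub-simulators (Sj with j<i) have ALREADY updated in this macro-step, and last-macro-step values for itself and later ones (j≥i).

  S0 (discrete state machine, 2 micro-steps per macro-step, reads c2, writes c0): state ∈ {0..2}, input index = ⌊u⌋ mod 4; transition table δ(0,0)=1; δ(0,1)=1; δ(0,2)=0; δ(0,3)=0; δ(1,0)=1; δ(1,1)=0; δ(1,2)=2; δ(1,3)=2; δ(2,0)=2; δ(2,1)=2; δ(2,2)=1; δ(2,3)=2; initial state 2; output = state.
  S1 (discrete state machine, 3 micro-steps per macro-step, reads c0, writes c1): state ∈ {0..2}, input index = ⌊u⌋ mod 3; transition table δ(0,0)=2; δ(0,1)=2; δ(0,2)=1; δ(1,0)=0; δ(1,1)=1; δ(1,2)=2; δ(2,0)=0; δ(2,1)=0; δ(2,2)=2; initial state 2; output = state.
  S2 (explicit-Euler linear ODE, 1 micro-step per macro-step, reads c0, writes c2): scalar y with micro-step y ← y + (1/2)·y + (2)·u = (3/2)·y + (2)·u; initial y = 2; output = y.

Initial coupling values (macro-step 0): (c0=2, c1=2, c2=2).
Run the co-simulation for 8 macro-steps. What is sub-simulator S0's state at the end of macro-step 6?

macro 1: S0 reads c2=2 → after 2×micro: 2; S1 reads c0=2 → after 3×micro: 2; S2 reads c0=2 → after 1×micro: 7 ⇒ (c0=2, c1=2, c2=7)
macro 2: S0 reads c2=7 → after 2×micro: 2; S1 reads c0=2 → after 3×micro: 2; S2 reads c0=2 → after 1×micro: 29/2 ⇒ (c0=2, c1=2, c2=29/2)
macro 3: S0 reads c2=29/2 → after 2×micro: 2; S1 reads c0=2 → after 3×micro: 2; S2 reads c0=2 → after 1×micro: 103/4 ⇒ (c0=2, c1=2, c2=103/4)
macro 4: S0 reads c2=103/4 → after 2×micro: 2; S1 reads c0=2 → after 3×micro: 2; S2 reads c0=2 → after 1×micro: 341/8 ⇒ (c0=2, c1=2, c2=341/8)
macro 5: S0 reads c2=341/8 → after 2×micro: 2; S1 reads c0=2 → after 3×micro: 2; S2 reads c0=2 → after 1×micro: 1087/16 ⇒ (c0=2, c1=2, c2=1087/16)
macro 6: S0 reads c2=1087/16 → after 2×micro: 2; S1 reads c0=2 → after 3×micro: 2; S2 reads c0=2 → after 1×micro: 3389/32 ⇒ (c0=2, c1=2, c2=3389/32)
macro 7: S0 reads c2=3389/32 → after 2×micro: 2; S1 reads c0=2 → after 3×micro: 2; S2 reads c0=2 → after 1×micro: 10423/64 ⇒ (c0=2, c1=2, c2=10423/64)
macro 8: S0 reads c2=10423/64 → after 2×micro: 2; S1 reads c0=2 → after 3×micro: 2; S2 reads c0=2 → after 1×micro: 31781/128 ⇒ (c0=2, c1=2, c2=31781/128)

S0 state at macro-step 6 = 2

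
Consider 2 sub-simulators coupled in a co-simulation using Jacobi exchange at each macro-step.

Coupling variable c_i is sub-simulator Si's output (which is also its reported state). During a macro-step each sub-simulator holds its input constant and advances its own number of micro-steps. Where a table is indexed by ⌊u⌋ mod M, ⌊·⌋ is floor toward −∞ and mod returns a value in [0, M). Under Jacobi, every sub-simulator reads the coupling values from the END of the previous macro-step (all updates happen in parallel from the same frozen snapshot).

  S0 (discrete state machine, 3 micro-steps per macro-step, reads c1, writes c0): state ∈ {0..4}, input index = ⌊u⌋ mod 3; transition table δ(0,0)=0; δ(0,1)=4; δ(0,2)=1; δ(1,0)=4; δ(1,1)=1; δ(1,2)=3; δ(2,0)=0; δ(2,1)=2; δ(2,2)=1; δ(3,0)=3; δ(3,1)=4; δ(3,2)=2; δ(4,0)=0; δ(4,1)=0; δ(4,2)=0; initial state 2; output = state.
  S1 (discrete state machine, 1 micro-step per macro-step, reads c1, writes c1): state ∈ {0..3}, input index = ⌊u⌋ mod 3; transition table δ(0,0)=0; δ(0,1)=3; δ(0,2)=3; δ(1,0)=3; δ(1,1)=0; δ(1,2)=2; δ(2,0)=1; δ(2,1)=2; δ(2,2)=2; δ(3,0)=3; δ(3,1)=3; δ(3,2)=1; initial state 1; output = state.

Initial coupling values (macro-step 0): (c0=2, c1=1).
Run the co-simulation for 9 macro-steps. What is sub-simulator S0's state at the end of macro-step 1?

S0 state at macro-step 1 = 2

macro 1: S0 reads c1=1 → after 3×micro: 2; S1 reads c1=1 → after 1×micro: 0 ⇒ (c0=2, c1=0)
macro 2: S0 reads c1=0 → after 3×micro: 0; S1 reads c1=0 → after 1×micro: 0 ⇒ (c0=0, c1=0)
macro 3: S0 reads c1=0 → after 3×micro: 0; S1 reads c1=0 → after 1×micro: 0 ⇒ (c0=0, c1=0)
macro 4: S0 reads c1=0 → after 3×micro: 0; S1 reads c1=0 → after 1×micro: 0 ⇒ (c0=0, c1=0)
macro 5: S0 reads c1=0 → after 3×micro: 0; S1 reads c1=0 → after 1×micro: 0 ⇒ (c0=0, c1=0)
macro 6: S0 reads c1=0 → after 3×micro: 0; S1 reads c1=0 → after 1×micro: 0 ⇒ (c0=0, c1=0)
macro 7: S0 reads c1=0 → after 3×micro: 0; S1 reads c1=0 → after 1×micro: 0 ⇒ (c0=0, c1=0)
macro 8: S0 reads c1=0 → after 3×micro: 0; S1 reads c1=0 → after 1×micro: 0 ⇒ (c0=0, c1=0)
macro 9: S0 reads c1=0 → after 3×micro: 0; S1 reads c1=0 → after 1×micro: 0 ⇒ (c0=0, c1=0)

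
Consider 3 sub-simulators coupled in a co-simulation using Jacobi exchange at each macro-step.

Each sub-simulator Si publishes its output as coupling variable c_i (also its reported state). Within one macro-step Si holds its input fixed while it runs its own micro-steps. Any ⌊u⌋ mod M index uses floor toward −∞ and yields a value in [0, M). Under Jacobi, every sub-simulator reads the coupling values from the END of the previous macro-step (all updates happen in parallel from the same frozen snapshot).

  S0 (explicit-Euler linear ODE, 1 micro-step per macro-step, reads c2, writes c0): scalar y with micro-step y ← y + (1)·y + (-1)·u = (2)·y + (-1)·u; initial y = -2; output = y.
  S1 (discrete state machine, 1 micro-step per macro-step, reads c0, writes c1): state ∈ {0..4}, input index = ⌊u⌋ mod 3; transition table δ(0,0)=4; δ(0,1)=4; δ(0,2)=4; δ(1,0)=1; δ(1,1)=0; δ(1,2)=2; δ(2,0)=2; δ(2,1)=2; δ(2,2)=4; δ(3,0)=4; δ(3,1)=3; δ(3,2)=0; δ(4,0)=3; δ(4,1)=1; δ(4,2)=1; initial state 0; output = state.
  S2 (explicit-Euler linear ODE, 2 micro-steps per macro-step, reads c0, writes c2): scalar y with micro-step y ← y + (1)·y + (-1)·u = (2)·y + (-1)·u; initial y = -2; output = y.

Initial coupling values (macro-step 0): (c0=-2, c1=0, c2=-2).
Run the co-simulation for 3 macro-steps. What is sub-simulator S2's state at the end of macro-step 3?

macro 1: S0 reads c2=-2 → after 1×micro: -2; S1 reads c0=-2 → after 1×micro: 4; S2 reads c0=-2 → after 2×micro: -2 ⇒ (c0=-2, c1=4, c2=-2)
macro 2: S0 reads c2=-2 → after 1×micro: -2; S1 reads c0=-2 → after 1×micro: 1; S2 reads c0=-2 → after 2×micro: -2 ⇒ (c0=-2, c1=1, c2=-2)
macro 3: S0 reads c2=-2 → after 1×micro: -2; S1 reads c0=-2 → after 1×micro: 0; S2 reads c0=-2 → after 2×micro: -2 ⇒ (c0=-2, c1=0, c2=-2)

S2 state at macro-step 3 = -2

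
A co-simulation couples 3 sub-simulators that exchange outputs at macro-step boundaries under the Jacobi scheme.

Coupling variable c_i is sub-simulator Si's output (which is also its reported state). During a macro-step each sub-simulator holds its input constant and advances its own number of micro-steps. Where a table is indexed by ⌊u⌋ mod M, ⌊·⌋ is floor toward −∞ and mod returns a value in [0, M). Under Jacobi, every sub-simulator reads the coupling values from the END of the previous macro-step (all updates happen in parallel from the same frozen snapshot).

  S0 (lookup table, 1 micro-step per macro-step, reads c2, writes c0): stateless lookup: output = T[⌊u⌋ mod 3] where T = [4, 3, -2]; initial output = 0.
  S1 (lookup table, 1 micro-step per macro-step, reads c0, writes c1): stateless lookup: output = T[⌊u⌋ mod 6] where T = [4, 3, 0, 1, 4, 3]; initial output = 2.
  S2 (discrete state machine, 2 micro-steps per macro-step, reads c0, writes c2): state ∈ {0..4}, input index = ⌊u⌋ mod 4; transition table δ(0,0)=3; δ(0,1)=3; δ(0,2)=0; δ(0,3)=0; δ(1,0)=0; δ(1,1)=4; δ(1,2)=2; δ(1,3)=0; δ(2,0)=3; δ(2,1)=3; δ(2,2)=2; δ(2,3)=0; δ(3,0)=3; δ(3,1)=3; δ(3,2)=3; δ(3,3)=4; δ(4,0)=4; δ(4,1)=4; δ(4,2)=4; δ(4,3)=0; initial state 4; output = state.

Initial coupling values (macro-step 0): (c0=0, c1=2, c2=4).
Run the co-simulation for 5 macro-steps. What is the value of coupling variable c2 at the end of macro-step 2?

c2 at macro-step 2 = 0

macro 1: S0 reads c2=4 → after 1×micro: 3; S1 reads c0=0 → after 1×micro: 4; S2 reads c0=0 → after 2×micro: 4 ⇒ (c0=3, c1=4, c2=4)
macro 2: S0 reads c2=4 → after 1×micro: 3; S1 reads c0=3 → after 1×micro: 1; S2 reads c0=3 → after 2×micro: 0 ⇒ (c0=3, c1=1, c2=0)
macro 3: S0 reads c2=0 → after 1×micro: 4; S1 reads c0=3 → after 1×micro: 1; S2 reads c0=3 → after 2×micro: 0 ⇒ (c0=4, c1=1, c2=0)
macro 4: S0 reads c2=0 → after 1×micro: 4; S1 reads c0=4 → after 1×micro: 4; S2 reads c0=4 → after 2×micro: 3 ⇒ (c0=4, c1=4, c2=3)
macro 5: S0 reads c2=3 → after 1×micro: 4; S1 reads c0=4 → after 1×micro: 4; S2 reads c0=4 → after 2×micro: 3 ⇒ (c0=4, c1=4, c2=3)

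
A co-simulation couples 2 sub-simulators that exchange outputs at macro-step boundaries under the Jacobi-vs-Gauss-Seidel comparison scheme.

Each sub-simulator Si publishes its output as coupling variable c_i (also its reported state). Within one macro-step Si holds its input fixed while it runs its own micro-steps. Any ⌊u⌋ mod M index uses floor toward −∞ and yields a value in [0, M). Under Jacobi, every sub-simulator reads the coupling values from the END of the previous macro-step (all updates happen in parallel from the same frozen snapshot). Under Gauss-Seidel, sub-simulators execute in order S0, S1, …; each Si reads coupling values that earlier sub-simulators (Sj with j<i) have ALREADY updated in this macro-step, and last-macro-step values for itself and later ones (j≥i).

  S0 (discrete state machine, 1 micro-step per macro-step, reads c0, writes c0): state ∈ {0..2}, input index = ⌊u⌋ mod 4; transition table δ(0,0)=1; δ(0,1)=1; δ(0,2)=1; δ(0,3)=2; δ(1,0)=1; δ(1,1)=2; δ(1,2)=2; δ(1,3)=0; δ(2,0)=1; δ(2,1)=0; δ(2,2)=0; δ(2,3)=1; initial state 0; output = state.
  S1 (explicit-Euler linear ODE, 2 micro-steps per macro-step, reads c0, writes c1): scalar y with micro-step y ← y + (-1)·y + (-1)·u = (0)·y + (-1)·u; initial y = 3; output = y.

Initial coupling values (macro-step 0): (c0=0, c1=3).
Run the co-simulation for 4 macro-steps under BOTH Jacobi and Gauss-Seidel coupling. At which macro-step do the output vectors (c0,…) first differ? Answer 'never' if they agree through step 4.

[Jacobi] macro 1: S0 reads c0=0 → after 1×micro: 1; S1 reads c0=0 → after 2×micro: 0 ⇒ (c0=1, c1=0)
[Jacobi] macro 2: S0 reads c0=1 → after 1×micro: 2; S1 reads c0=1 → after 2×micro: -1 ⇒ (c0=2, c1=-1)
[Jacobi] macro 3: S0 reads c0=2 → after 1×micro: 0; S1 reads c0=2 → after 2×micro: -2 ⇒ (c0=0, c1=-2)
[Jacobi] macro 4: S0 reads c0=0 → after 1×micro: 1; S1 reads c0=0 → after 2×micro: 0 ⇒ (c0=1, c1=0)
[Gauss-Seidel] macro 1: S0 reads c0=0 → after 1×micro: 1; S1 reads c0=1 → after 2×micro: -1 ⇒ (c0=1, c1=-1)
[Gauss-Seidel] macro 2: S0 reads c0=1 → after 1×micro: 2; S1 reads c0=2 → after 2×micro: -2 ⇒ (c0=2, c1=-2)
[Gauss-Seidel] macro 3: S0 reads c0=2 → after 1×micro: 0; S1 reads c0=0 → after 2×micro: 0 ⇒ (c0=0, c1=0)
[Gauss-Seidel] macro 4: S0 reads c0=0 → after 1×micro: 1; S1 reads c0=1 → after 2×micro: -1 ⇒ (c0=1, c1=-1)

first divergence at macro-step: 1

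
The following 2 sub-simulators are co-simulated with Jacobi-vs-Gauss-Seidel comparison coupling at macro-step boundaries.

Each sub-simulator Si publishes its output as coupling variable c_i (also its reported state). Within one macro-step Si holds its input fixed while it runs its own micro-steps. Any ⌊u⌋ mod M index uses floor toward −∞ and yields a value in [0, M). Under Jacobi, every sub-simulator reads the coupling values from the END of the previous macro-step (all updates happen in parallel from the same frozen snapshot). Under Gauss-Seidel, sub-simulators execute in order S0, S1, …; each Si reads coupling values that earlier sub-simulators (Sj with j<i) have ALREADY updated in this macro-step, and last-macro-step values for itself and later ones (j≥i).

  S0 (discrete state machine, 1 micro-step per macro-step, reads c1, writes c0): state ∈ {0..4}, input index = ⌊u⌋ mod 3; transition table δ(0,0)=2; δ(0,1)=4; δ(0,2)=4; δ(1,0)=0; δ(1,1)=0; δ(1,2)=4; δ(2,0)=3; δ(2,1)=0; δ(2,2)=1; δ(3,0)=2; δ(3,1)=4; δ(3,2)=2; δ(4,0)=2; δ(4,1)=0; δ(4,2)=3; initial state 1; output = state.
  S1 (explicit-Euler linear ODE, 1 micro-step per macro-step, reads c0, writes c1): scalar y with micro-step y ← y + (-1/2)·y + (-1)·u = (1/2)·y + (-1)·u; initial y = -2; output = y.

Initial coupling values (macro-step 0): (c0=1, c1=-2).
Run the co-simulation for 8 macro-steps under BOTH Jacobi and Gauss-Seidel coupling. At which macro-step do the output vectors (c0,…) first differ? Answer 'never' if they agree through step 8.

first divergence at macro-step: 1

[Jacobi] macro 1: S0 reads c1=-2 → after 1×micro: 0; S1 reads c0=1 → after 1×micro: -2 ⇒ (c0=0, c1=-2)
[Jacobi] macro 2: S0 reads c1=-2 → after 1×micro: 4; S1 reads c0=0 → after 1×micro: -1 ⇒ (c0=4, c1=-1)
[Jacobi] macro 3: S0 reads c1=-1 → after 1×micro: 3; S1 reads c0=4 → after 1×micro: -9/2 ⇒ (c0=3, c1=-9/2)
[Jacobi] macro 4: S0 reads c1=-9/2 → after 1×micro: 4; S1 reads c0=3 → after 1×micro: -21/4 ⇒ (c0=4, c1=-21/4)
[Jacobi] macro 5: S0 reads c1=-21/4 → after 1×micro: 2; S1 reads c0=4 → after 1×micro: -53/8 ⇒ (c0=2, c1=-53/8)
[Jacobi] macro 6: S0 reads c1=-53/8 → after 1×micro: 1; S1 reads c0=2 → after 1×micro: -85/16 ⇒ (c0=1, c1=-85/16)
[Jacobi] macro 7: S0 reads c1=-85/16 → after 1×micro: 0; S1 reads c0=1 → after 1×micro: -117/32 ⇒ (c0=0, c1=-117/32)
[Jacobi] macro 8: S0 reads c1=-117/32 → after 1×micro: 4; S1 reads c0=0 → after 1×micro: -117/64 ⇒ (c0=4, c1=-117/64)
[Gauss-Seidel] macro 1: S0 reads c1=-2 → after 1×micro: 0; S1 reads c0=0 → after 1×micro: -1 ⇒ (c0=0, c1=-1)
[Gauss-Seidel] macro 2: S0 reads c1=-1 → after 1×micro: 4; S1 reads c0=4 → after 1×micro: -9/2 ⇒ (c0=4, c1=-9/2)
[Gauss-Seidel] macro 3: S0 reads c1=-9/2 → after 1×micro: 0; S1 reads c0=0 → after 1×micro: -9/4 ⇒ (c0=0, c1=-9/4)
[Gauss-Seidel] macro 4: S0 reads c1=-9/4 → after 1×micro: 2; S1 reads c0=2 → after 1×micro: -25/8 ⇒ (c0=2, c1=-25/8)
[Gauss-Seidel] macro 5: S0 reads c1=-25/8 → after 1×micro: 1; S1 reads c0=1 → after 1×micro: -41/16 ⇒ (c0=1, c1=-41/16)
[Gauss-Seidel] macro 6: S0 reads c1=-41/16 → after 1×micro: 0; S1 reads c0=0 → after 1×micro: -41/32 ⇒ (c0=0, c1=-41/32)
[Gauss-Seidel] macro 7: S0 reads c1=-41/32 → after 1×micro: 4; S1 reads c0=4 → after 1×micro: -297/64 ⇒ (c0=4, c1=-297/64)
[Gauss-Seidel] macro 8: S0 reads c1=-297/64 → after 1×micro: 0; S1 reads c0=0 → after 1×micro: -297/128 ⇒ (c0=0, c1=-297/128)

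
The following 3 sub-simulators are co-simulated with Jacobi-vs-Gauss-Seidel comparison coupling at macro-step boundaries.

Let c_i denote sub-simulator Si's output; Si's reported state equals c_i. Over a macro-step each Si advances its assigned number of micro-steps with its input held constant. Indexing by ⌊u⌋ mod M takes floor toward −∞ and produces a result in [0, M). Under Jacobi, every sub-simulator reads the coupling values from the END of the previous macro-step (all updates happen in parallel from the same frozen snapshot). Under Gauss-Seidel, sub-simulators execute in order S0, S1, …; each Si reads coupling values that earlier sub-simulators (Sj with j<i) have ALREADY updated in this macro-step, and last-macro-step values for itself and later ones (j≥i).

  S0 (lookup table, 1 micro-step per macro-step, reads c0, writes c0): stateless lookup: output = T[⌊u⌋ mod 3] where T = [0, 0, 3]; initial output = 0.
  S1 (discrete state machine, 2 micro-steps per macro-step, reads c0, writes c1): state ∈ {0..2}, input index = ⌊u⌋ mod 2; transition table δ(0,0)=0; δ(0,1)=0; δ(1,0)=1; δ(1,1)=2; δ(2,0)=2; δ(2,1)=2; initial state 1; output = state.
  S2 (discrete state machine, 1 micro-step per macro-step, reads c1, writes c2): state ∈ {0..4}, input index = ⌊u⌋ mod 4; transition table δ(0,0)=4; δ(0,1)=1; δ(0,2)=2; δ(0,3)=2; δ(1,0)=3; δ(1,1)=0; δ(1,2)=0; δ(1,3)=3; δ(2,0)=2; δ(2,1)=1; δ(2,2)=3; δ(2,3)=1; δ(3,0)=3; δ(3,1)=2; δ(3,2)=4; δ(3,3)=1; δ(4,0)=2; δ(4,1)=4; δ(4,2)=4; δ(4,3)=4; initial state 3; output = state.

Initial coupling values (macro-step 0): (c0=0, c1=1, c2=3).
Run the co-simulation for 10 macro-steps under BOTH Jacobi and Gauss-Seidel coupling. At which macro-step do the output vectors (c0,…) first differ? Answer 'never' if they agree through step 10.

first divergence at macro-step: never

[Jacobi] macro 1: S0 reads c0=0 → after 1×micro: 0; S1 reads c0=0 → after 2×micro: 1; S2 reads c1=1 → after 1×micro: 2 ⇒ (c0=0, c1=1, c2=2)
[Jacobi] macro 2: S0 reads c0=0 → after 1×micro: 0; S1 reads c0=0 → after 2×micro: 1; S2 reads c1=1 → after 1×micro: 1 ⇒ (c0=0, c1=1, c2=1)
[Jacobi] macro 3: S0 reads c0=0 → after 1×micro: 0; S1 reads c0=0 → after 2×micro: 1; S2 reads c1=1 → after 1×micro: 0 ⇒ (c0=0, c1=1, c2=0)
[Jacobi] macro 4: S0 reads c0=0 → after 1×micro: 0; S1 reads c0=0 → after 2×micro: 1; S2 reads c1=1 → after 1×micro: 1 ⇒ (c0=0, c1=1, c2=1)
[Jacobi] macro 5: S0 reads c0=0 → after 1×micro: 0; S1 reads c0=0 → after 2×micro: 1; S2 reads c1=1 → after 1×micro: 0 ⇒ (c0=0, c1=1, c2=0)
[Jacobi] macro 6: S0 reads c0=0 → after 1×micro: 0; S1 reads c0=0 → after 2×micro: 1; S2 reads c1=1 → after 1×micro: 1 ⇒ (c0=0, c1=1, c2=1)
[Jacobi] macro 7: S0 reads c0=0 → after 1×micro: 0; S1 reads c0=0 → after 2×micro: 1; S2 reads c1=1 → after 1×micro: 0 ⇒ (c0=0, c1=1, c2=0)
[Jacobi] macro 8: S0 reads c0=0 → after 1×micro: 0; S1 reads c0=0 → after 2×micro: 1; S2 reads c1=1 → after 1×micro: 1 ⇒ (c0=0, c1=1, c2=1)
[Jacobi] macro 9: S0 reads c0=0 → after 1×micro: 0; S1 reads c0=0 → after 2×micro: 1; S2 reads c1=1 → after 1×micro: 0 ⇒ (c0=0, c1=1, c2=0)
[Jacobi] macro 10: S0 reads c0=0 → after 1×micro: 0; S1 reads c0=0 → after 2×micro: 1; S2 reads c1=1 → after 1×micro: 1 ⇒ (c0=0, c1=1, c2=1)
[Gauss-Seidel] macro 1: S0 reads c0=0 → after 1×micro: 0; S1 reads c0=0 → after 2×micro: 1; S2 reads c1=1 → after 1×micro: 2 ⇒ (c0=0, c1=1, c2=2)
[Gauss-Seidel] macro 2: S0 reads c0=0 → after 1×micro: 0; S1 reads c0=0 → after 2×micro: 1; S2 reads c1=1 → after 1×micro: 1 ⇒ (c0=0, c1=1, c2=1)
[Gauss-Seidel] macro 3: S0 reads c0=0 → after 1×micro: 0; S1 reads c0=0 → after 2×micro: 1; S2 reads c1=1 → after 1×micro: 0 ⇒ (c0=0, c1=1, c2=0)
[Gauss-Seidel] macro 4: S0 reads c0=0 → after 1×micro: 0; S1 reads c0=0 → after 2×micro: 1; S2 reads c1=1 → after 1×micro: 1 ⇒ (c0=0, c1=1, c2=1)
[Gauss-Seidel] macro 5: S0 reads c0=0 → after 1×micro: 0; S1 reads c0=0 → after 2×micro: 1; S2 reads c1=1 → after 1×micro: 0 ⇒ (c0=0, c1=1, c2=0)
[Gauss-Seidel] macro 6: S0 reads c0=0 → after 1×micro: 0; S1 reads c0=0 → after 2×micro: 1; S2 reads c1=1 → after 1×micro: 1 ⇒ (c0=0, c1=1, c2=1)
[Gauss-Seidel] macro 7: S0 reads c0=0 → after 1×micro: 0; S1 reads c0=0 → after 2×micro: 1; S2 reads c1=1 → after 1×micro: 0 ⇒ (c0=0, c1=1, c2=0)
[Gauss-Seidel] macro 8: S0 reads c0=0 → after 1×micro: 0; S1 reads c0=0 → after 2×micro: 1; S2 reads c1=1 → after 1×micro: 1 ⇒ (c0=0, c1=1, c2=1)
[Gauss-Seidel] macro 9: S0 reads c0=0 → after 1×micro: 0; S1 reads c0=0 → after 2×micro: 1; S2 reads c1=1 → after 1×micro: 0 ⇒ (c0=0, c1=1, c2=0)
[Gauss-Seidel] macro 10: S0 reads c0=0 → after 1×micro: 0; S1 reads c0=0 → after 2×micro: 1; S2 reads c1=1 → after 1×micro: 1 ⇒ (c0=0, c1=1, c2=1)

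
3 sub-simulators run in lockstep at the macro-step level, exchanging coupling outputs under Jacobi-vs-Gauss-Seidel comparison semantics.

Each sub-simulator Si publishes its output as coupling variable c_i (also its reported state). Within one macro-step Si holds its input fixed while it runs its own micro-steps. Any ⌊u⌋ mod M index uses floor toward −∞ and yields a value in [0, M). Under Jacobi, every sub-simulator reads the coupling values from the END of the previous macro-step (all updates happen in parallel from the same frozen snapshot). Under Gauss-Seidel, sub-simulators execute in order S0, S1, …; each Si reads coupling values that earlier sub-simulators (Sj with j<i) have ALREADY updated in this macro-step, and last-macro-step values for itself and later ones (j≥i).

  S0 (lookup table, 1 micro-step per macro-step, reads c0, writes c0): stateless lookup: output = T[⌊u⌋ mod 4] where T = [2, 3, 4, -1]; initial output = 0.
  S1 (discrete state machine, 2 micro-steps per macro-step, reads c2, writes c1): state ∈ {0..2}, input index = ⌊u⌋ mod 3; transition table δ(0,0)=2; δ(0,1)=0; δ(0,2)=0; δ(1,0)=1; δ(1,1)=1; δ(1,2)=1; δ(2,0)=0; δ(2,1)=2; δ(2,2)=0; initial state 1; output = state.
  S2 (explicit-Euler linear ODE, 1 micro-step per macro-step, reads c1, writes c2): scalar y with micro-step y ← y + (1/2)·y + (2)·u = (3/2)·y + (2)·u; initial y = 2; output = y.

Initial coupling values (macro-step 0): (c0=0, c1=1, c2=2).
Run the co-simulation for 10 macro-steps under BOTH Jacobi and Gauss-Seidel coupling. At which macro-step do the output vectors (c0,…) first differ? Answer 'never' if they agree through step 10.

[Jacobi] macro 1: S0 reads c0=0 → after 1×micro: 2; S1 reads c2=2 → after 2×micro: 1; S2 reads c1=1 → after 1×micro: 5 ⇒ (c0=2, c1=1, c2=5)
[Jacobi] macro 2: S0 reads c0=2 → after 1×micro: 4; S1 reads c2=5 → after 2×micro: 1; S2 reads c1=1 → after 1×micro: 19/2 ⇒ (c0=4, c1=1, c2=19/2)
[Jacobi] macro 3: S0 reads c0=4 → after 1×micro: 2; S1 reads c2=19/2 → after 2×micro: 1; S2 reads c1=1 → after 1×micro: 65/4 ⇒ (c0=2, c1=1, c2=65/4)
[Jacobi] macro 4: S0 reads c0=2 → after 1×micro: 4; S1 reads c2=65/4 → after 2×micro: 1; S2 reads c1=1 → after 1×micro: 211/8 ⇒ (c0=4, c1=1, c2=211/8)
[Jacobi] macro 5: S0 reads c0=4 → after 1×micro: 2; S1 reads c2=211/8 → after 2×micro: 1; S2 reads c1=1 → after 1×micro: 665/16 ⇒ (c0=2, c1=1, c2=665/16)
[Jacobi] macro 6: S0 reads c0=2 → after 1×micro: 4; S1 reads c2=665/16 → after 2×micro: 1; S2 reads c1=1 → after 1×micro: 2059/32 ⇒ (c0=4, c1=1, c2=2059/32)
[Jacobi] macro 7: S0 reads c0=4 → after 1×micro: 2; S1 reads c2=2059/32 → after 2×micro: 1; S2 reads c1=1 → after 1×micro: 6305/64 ⇒ (c0=2, c1=1, c2=6305/64)
[Jacobi] macro 8: S0 reads c0=2 → after 1×micro: 4; S1 reads c2=6305/64 → after 2×micro: 1; S2 reads c1=1 → after 1×micro: 19171/128 ⇒ (c0=4, c1=1, c2=19171/128)
[Jacobi] macro 9: S0 reads c0=4 → after 1×micro: 2; S1 reads c2=19171/128 → after 2×micro: 1; S2 reads c1=1 → after 1×micro: 58025/256 ⇒ (c0=2, c1=1, c2=58025/256)
[Jacobi] macro 10: S0 reads c0=2 → after 1×micro: 4; S1 reads c2=58025/256 → after 2×micro: 1; S2 reads c1=1 → after 1×micro: 175099/512 ⇒ (c0=4, c1=1, c2=175099/512)
[Gauss-Seidel] macro 1: S0 reads c0=0 → after 1×micro: 2; S1 reads c2=2 → after 2×micro: 1; S2 reads c1=1 → after 1×micro: 5 ⇒ (c0=2, c1=1, c2=5)
[Gauss-Seidel] macro 2: S0 reads c0=2 → after 1×micro: 4; S1 reads c2=5 → after 2×micro: 1; S2 reads c1=1 → after 1×micro: 19/2 ⇒ (c0=4, c1=1, c2=19/2)
[Gauss-Seidel] macro 3: S0 reads c0=4 → after 1×micro: 2; S1 reads c2=19/2 → after 2×micro: 1; S2 reads c1=1 → after 1×micro: 65/4 ⇒ (c0=2, c1=1, c2=65/4)
[Gauss-Seidel] macro 4: S0 reads c0=2 → after 1×micro: 4; S1 reads c2=65/4 → after 2×micro: 1; S2 reads c1=1 → after 1×micro: 211/8 ⇒ (c0=4, c1=1, c2=211/8)
[Gauss-Seidel] macro 5: S0 reads c0=4 → after 1×micro: 2; S1 reads c2=211/8 → after 2×micro: 1; S2 reads c1=1 → after 1×micro: 665/16 ⇒ (c0=2, c1=1, c2=665/16)
[Gauss-Seidel] macro 6: S0 reads c0=2 → after 1×micro: 4; S1 reads c2=665/16 → after 2×micro: 1; S2 reads c1=1 → after 1×micro: 2059/32 ⇒ (c0=4, c1=1, c2=2059/32)
[Gauss-Seidel] macro 7: S0 reads c0=4 → after 1×micro: 2; S1 reads c2=2059/32 → after 2×micro: 1; S2 reads c1=1 → after 1×micro: 6305/64 ⇒ (c0=2, c1=1, c2=6305/64)
[Gauss-Seidel] macro 8: S0 reads c0=2 → after 1×micro: 4; S1 reads c2=6305/64 → after 2×micro: 1; S2 reads c1=1 → after 1×micro: 19171/128 ⇒ (c0=4, c1=1, c2=19171/128)
[Gauss-Seidel] macro 9: S0 reads c0=4 → after 1×micro: 2; S1 reads c2=19171/128 → after 2×micro: 1; S2 reads c1=1 → after 1×micro: 58025/256 ⇒ (c0=2, c1=1, c2=58025/256)
[Gauss-Seidel] macro 10: S0 reads c0=2 → after 1×micro: 4; S1 reads c2=58025/256 → after 2×micro: 1; S2 reads c1=1 → after 1×micro: 175099/512 ⇒ (c0=4, c1=1, c2=175099/512)

first divergence at macro-step: never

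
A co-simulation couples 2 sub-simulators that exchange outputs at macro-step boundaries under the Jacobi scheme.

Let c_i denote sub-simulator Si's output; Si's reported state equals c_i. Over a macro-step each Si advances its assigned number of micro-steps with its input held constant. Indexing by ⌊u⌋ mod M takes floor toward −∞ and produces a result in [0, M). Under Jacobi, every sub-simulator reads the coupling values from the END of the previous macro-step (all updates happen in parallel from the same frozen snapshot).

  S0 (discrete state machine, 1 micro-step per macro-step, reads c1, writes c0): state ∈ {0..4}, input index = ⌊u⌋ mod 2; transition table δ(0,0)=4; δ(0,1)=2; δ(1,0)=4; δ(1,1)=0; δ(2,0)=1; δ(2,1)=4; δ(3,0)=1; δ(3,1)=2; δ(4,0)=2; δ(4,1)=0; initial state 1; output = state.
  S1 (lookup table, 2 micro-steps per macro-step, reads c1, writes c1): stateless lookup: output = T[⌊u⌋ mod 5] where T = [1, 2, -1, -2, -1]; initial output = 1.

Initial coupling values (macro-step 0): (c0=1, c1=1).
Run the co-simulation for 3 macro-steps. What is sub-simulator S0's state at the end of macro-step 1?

S0 state at macro-step 1 = 0

macro 1: S0 reads c1=1 → after 1×micro: 0; S1 reads c1=1 → after 2×micro: 2 ⇒ (c0=0, c1=2)
macro 2: S0 reads c1=2 → after 1×micro: 4; S1 reads c1=2 → after 2×micro: -1 ⇒ (c0=4, c1=-1)
macro 3: S0 reads c1=-1 → after 1×micro: 0; S1 reads c1=-1 → after 2×micro: -1 ⇒ (c0=0, c1=-1)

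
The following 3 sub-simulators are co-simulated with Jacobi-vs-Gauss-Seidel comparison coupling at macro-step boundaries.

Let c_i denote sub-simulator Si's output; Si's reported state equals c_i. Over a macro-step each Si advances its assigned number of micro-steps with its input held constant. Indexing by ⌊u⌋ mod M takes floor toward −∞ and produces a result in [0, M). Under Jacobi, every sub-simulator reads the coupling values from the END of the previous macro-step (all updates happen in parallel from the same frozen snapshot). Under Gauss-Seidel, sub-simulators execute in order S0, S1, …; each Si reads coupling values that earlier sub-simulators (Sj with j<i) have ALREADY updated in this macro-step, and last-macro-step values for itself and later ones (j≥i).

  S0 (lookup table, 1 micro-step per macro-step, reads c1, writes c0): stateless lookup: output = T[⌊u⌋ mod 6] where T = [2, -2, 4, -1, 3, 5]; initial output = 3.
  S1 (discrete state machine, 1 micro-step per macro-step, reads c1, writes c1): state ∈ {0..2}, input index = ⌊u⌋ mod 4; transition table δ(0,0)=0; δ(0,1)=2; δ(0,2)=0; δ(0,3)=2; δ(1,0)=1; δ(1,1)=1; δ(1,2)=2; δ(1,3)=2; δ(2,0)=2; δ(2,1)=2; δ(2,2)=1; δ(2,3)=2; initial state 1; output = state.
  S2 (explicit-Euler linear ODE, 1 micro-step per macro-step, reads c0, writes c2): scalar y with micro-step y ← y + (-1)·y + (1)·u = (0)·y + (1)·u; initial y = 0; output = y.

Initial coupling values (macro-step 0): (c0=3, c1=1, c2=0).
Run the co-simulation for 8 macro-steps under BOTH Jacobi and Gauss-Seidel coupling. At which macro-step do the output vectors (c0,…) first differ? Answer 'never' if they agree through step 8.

[Jacobi] macro 1: S0 reads c1=1 → after 1×micro: -2; S1 reads c1=1 → after 1×micro: 1; S2 reads c0=3 → after 1×micro: 3 ⇒ (c0=-2, c1=1, c2=3)
[Jacobi] macro 2: S0 reads c1=1 → after 1×micro: -2; S1 reads c1=1 → after 1×micro: 1; S2 reads c0=-2 → after 1×micro: -2 ⇒ (c0=-2, c1=1, c2=-2)
[Jacobi] macro 3: S0 reads c1=1 → after 1×micro: -2; S1 reads c1=1 → after 1×micro: 1; S2 reads c0=-2 → after 1×micro: -2 ⇒ (c0=-2, c1=1, c2=-2)
[Jacobi] macro 4: S0 reads c1=1 → after 1×micro: -2; S1 reads c1=1 → after 1×micro: 1; S2 reads c0=-2 → after 1×micro: -2 ⇒ (c0=-2, c1=1, c2=-2)
[Jacobi] macro 5: S0 reads c1=1 → after 1×micro: -2; S1 reads c1=1 → after 1×micro: 1; S2 reads c0=-2 → after 1×micro: -2 ⇒ (c0=-2, c1=1, c2=-2)
[Jacobi] macro 6: S0 reads c1=1 → after 1×micro: -2; S1 reads c1=1 → after 1×micro: 1; S2 reads c0=-2 → after 1×micro: -2 ⇒ (c0=-2, c1=1, c2=-2)
[Jacobi] macro 7: S0 reads c1=1 → after 1×micro: -2; S1 reads c1=1 → after 1×micro: 1; S2 reads c0=-2 → after 1×micro: -2 ⇒ (c0=-2, c1=1, c2=-2)
[Jacobi] macro 8: S0 reads c1=1 → after 1×micro: -2; S1 reads c1=1 → after 1×micro: 1; S2 reads c0=-2 → after 1×micro: -2 ⇒ (c0=-2, c1=1, c2=-2)
[Gauss-Seidel] macro 1: S0 reads c1=1 → after 1×micro: -2; S1 reads c1=1 → after 1×micro: 1; S2 reads c0=-2 → after 1×micro: -2 ⇒ (c0=-2, c1=1, c2=-2)
[Gauss-Seidel] macro 2: S0 reads c1=1 → after 1×micro: -2; S1 reads c1=1 → after 1×micro: 1; S2 reads c0=-2 → after 1×micro: -2 ⇒ (c0=-2, c1=1, c2=-2)
[Gauss-Seidel] macro 3: S0 reads c1=1 → after 1×micro: -2; S1 reads c1=1 → after 1×micro: 1; S2 reads c0=-2 → after 1×micro: -2 ⇒ (c0=-2, c1=1, c2=-2)
[Gauss-Seidel] macro 4: S0 reads c1=1 → after 1×micro: -2; S1 reads c1=1 → after 1×micro: 1; S2 reads c0=-2 → after 1×micro: -2 ⇒ (c0=-2, c1=1, c2=-2)
[Gauss-Seidel] macro 5: S0 reads c1=1 → after 1×micro: -2; S1 reads c1=1 → after 1×micro: 1; S2 reads c0=-2 → after 1×micro: -2 ⇒ (c0=-2, c1=1, c2=-2)
[Gauss-Seidel] macro 6: S0 reads c1=1 → after 1×micro: -2; S1 reads c1=1 → after 1×micro: 1; S2 reads c0=-2 → after 1×micro: -2 ⇒ (c0=-2, c1=1, c2=-2)
[Gauss-Seidel] macro 7: S0 reads c1=1 → after 1×micro: -2; S1 reads c1=1 → after 1×micro: 1; S2 reads c0=-2 → after 1×micro: -2 ⇒ (c0=-2, c1=1, c2=-2)
[Gauss-Seidel] macro 8: S0 reads c1=1 → after 1×micro: -2; S1 reads c1=1 → after 1×micro: 1; S2 reads c0=-2 → after 1×micro: -2 ⇒ (c0=-2, c1=1, c2=-2)

first divergence at macro-step: 1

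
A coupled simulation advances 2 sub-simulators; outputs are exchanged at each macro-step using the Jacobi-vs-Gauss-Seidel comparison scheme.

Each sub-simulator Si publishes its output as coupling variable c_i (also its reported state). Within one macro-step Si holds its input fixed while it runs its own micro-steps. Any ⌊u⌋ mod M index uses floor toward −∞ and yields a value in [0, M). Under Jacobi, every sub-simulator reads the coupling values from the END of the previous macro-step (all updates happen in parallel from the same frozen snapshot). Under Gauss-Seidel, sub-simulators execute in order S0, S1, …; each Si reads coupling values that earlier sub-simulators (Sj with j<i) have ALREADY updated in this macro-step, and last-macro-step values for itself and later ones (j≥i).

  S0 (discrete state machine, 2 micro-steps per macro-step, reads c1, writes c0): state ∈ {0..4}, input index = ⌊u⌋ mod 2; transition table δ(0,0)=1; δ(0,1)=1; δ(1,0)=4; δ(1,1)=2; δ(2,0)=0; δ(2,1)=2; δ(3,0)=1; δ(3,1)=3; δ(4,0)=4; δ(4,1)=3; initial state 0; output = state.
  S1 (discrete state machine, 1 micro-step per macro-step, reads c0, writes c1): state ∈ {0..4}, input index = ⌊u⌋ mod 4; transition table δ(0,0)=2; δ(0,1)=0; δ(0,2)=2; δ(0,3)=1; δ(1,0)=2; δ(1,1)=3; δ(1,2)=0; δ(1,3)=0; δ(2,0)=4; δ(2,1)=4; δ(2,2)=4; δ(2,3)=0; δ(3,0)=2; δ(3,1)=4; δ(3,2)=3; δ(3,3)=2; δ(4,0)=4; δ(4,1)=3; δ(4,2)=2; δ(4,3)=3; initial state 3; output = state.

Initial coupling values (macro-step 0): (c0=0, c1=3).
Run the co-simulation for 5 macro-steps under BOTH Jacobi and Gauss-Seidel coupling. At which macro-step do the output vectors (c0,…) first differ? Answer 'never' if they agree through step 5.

first divergence at macro-step: 1

[Jacobi] macro 1: S0 reads c1=3 → after 2×micro: 2; S1 reads c0=0 → after 1×micro: 2 ⇒ (c0=2, c1=2)
[Jacobi] macro 2: S0 reads c1=2 → after 2×micro: 1; S1 reads c0=2 → after 1×micro: 4 ⇒ (c0=1, c1=4)
[Jacobi] macro 3: S0 reads c1=4 → after 2×micro: 4; S1 reads c0=1 → after 1×micro: 3 ⇒ (c0=4, c1=3)
[Jacobi] macro 4: S0 reads c1=3 → after 2×micro: 3; S1 reads c0=4 → after 1×micro: 2 ⇒ (c0=3, c1=2)
[Jacobi] macro 5: S0 reads c1=2 → after 2×micro: 4; S1 reads c0=3 → after 1×micro: 0 ⇒ (c0=4, c1=0)
[Gauss-Seidel] macro 1: S0 reads c1=3 → after 2×micro: 2; S1 reads c0=2 → after 1×micro: 3 ⇒ (c0=2, c1=3)
[Gauss-Seidel] macro 2: S0 reads c1=3 → after 2×micro: 2; S1 reads c0=2 → after 1×micro: 3 ⇒ (c0=2, c1=3)
[Gauss-Seidel] macro 3: S0 reads c1=3 → after 2×micro: 2; S1 reads c0=2 → after 1×micro: 3 ⇒ (c0=2, c1=3)
[Gauss-Seidel] macro 4: S0 reads c1=3 → after 2×micro: 2; S1 reads c0=2 → after 1×micro: 3 ⇒ (c0=2, c1=3)
[Gauss-Seidel] macro 5: S0 reads c1=3 → after 2×micro: 2; S1 reads c0=2 → after 1×micro: 3 ⇒ (c0=2, c1=3)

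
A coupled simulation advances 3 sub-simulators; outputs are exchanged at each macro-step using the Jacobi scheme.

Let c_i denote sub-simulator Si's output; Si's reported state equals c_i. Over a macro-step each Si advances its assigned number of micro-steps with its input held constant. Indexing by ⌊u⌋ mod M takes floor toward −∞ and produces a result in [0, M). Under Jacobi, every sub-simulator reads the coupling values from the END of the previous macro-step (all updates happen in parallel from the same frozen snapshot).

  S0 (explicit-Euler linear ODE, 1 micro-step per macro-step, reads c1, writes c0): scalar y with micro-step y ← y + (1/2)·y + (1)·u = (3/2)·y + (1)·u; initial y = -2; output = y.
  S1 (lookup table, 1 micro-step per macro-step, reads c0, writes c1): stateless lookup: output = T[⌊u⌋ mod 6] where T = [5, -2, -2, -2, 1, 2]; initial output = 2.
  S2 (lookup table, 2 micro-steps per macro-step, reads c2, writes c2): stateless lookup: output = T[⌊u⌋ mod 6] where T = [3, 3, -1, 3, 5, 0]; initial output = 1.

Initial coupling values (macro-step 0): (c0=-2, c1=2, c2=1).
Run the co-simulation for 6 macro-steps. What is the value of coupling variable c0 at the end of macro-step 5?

macro 1: S0 reads c1=2 → after 1×micro: -1; S1 reads c0=-2 → after 1×micro: 1; S2 reads c2=1 → after 2×micro: 3 ⇒ (c0=-1, c1=1, c2=3)
macro 2: S0 reads c1=1 → after 1×micro: -1/2; S1 reads c0=-1 → after 1×micro: 2; S2 reads c2=3 → after 2×micro: 3 ⇒ (c0=-1/2, c1=2, c2=3)
macro 3: S0 reads c1=2 → after 1×micro: 5/4; S1 reads c0=-1/2 → after 1×micro: 2; S2 reads c2=3 → after 2×micro: 3 ⇒ (c0=5/4, c1=2, c2=3)
macro 4: S0 reads c1=2 → after 1×micro: 31/8; S1 reads c0=5/4 → after 1×micro: -2; S2 reads c2=3 → after 2×micro: 3 ⇒ (c0=31/8, c1=-2, c2=3)
macro 5: S0 reads c1=-2 → after 1×micro: 61/16; S1 reads c0=31/8 → after 1×micro: -2; S2 reads c2=3 → after 2×micro: 3 ⇒ (c0=61/16, c1=-2, c2=3)
macro 6: S0 reads c1=-2 → after 1×micro: 119/32; S1 reads c0=61/16 → after 1×micro: -2; S2 reads c2=3 → after 2×micro: 3 ⇒ (c0=119/32, c1=-2, c2=3)

c0 at macro-step 5 = 61/16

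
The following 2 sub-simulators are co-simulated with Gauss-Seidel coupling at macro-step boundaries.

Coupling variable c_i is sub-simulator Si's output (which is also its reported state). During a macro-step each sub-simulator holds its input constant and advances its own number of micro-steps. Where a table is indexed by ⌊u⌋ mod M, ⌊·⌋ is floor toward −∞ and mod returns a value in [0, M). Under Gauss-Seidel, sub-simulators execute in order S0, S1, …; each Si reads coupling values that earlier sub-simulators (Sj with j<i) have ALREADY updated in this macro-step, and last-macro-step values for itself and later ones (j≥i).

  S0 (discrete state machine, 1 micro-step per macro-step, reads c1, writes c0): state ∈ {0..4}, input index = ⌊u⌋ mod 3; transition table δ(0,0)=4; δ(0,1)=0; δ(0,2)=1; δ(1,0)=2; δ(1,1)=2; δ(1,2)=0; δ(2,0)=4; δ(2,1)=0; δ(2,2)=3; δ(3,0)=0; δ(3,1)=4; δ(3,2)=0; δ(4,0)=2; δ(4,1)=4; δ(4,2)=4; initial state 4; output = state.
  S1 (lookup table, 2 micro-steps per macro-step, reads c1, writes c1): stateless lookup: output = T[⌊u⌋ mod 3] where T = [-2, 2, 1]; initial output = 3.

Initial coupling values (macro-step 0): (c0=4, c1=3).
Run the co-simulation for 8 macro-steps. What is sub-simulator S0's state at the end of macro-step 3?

S0 state at macro-step 3 = 1

macro 1: S0 reads c1=3 → after 1×micro: 2; S1 reads c1=3 → after 2×micro: -2 ⇒ (c0=2, c1=-2)
macro 2: S0 reads c1=-2 → after 1×micro: 0; S1 reads c1=-2 → after 2×micro: 2 ⇒ (c0=0, c1=2)
macro 3: S0 reads c1=2 → after 1×micro: 1; S1 reads c1=2 → after 2×micro: 1 ⇒ (c0=1, c1=1)
macro 4: S0 reads c1=1 → after 1×micro: 2; S1 reads c1=1 → after 2×micro: 2 ⇒ (c0=2, c1=2)
macro 5: S0 reads c1=2 → after 1×micro: 3; S1 reads c1=2 → after 2×micro: 1 ⇒ (c0=3, c1=1)
macro 6: S0 reads c1=1 → after 1×micro: 4; S1 reads c1=1 → after 2×micro: 2 ⇒ (c0=4, c1=2)
macro 7: S0 reads c1=2 → after 1×micro: 4; S1 reads c1=2 → after 2×micro: 1 ⇒ (c0=4, c1=1)
macro 8: S0 reads c1=1 → after 1×micro: 4; S1 reads c1=1 → after 2×micro: 2 ⇒ (c0=4, c1=2)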